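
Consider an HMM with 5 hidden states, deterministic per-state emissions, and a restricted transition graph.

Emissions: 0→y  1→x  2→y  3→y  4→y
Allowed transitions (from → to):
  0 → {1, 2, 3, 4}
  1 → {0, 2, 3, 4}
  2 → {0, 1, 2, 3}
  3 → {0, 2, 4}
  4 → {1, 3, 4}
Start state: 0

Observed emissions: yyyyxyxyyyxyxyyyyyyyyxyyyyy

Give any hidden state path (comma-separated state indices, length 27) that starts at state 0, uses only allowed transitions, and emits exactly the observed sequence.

0,3,0,2,1,4,1,3,2,2,1,2,1,4,4,3,0,2,0,3,4,1,2,3,0,4,4

  0: obs=y cand={0,2,3,4} pick 0 [start]
  1: obs=y cand={0,2,3,4} pick 3 [0->3 ok]
  2: obs=y cand={0,2,3,4} pick 0 [3->0 ok]
  3: obs=y cand={0,2,3,4} pick 2 [0->2 ok]
  4: obs=x cand={1} pick 1 [2->1 ok]
  5: obs=y cand={0,2,3,4} pick 4 [1->4 ok]
  6: obs=x cand={1} pick 1 [4->1 ok]
  7: obs=y cand={0,2,3,4} pick 3 [1->3 ok]
  8: obs=y cand={0,2,3,4} pick 2 [3->2 ok]
  9: obs=y cand={0,2,3,4} pick 2 [2->2 ok]
  10: obs=x cand={1} pick 1 [2->1 ok]
  11: obs=y cand={0,2,3,4} pick 2 [1->2 ok]
  12: obs=x cand={1} pick 1 [2->1 ok]
  13: obs=y cand={0,2,3,4} pick 4 [1->4 ok]
  14: obs=y cand={0,2,3,4} pick 4 [4->4 ok]
  15: obs=y cand={0,2,3,4} pick 3 [4->3 ok]
  16: obs=y cand={0,2,3,4} pick 0 [3->0 ok]
  17: obs=y cand={0,2,3,4} pick 2 [0->2 ok]
  18: obs=y cand={0,2,3,4} pick 0 [2->0 ok]
  19: obs=y cand={0,2,3,4} pick 3 [0->3 ok]
  20: obs=y cand={0,2,3,4} pick 4 [3->4 ok]
  21: obs=x cand={1} pick 1 [4->1 ok]
  22: obs=y cand={0,2,3,4} pick 2 [1->2 ok]
  23: obs=y cand={0,2,3,4} pick 3 [2->3 ok]
  24: obs=y cand={0,2,3,4} pick 0 [3->0 ok]
  25: obs=y cand={0,2,3,4} pick 4 [0->4 ok]
  26: obs=y cand={0,2,3,4} pick 4 [4->4 ok]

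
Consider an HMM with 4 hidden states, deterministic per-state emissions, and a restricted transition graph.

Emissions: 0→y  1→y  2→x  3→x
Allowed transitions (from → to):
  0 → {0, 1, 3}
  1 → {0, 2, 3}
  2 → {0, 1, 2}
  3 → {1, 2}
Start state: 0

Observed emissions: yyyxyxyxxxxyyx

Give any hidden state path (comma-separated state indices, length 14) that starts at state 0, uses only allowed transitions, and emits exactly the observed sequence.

0,0,0,3,1,2,1,3,2,2,2,0,1,3

  pos 0: y in {0,1}, choose 0; start
  pos 1: y in {0,1}, choose 0; 0->0 ok
  pos 2: y in {0,1}, choose 0; 0->0 ok
  pos 3: x in {2,3}, choose 3; 0->3 ok
  pos 4: y in {0,1}, choose 1; 3->1 ok
  pos 5: x in {2,3}, choose 2; 1->2 ok
  pos 6: y in {0,1}, choose 1; 2->1 ok
  pos 7: x in {2,3}, choose 3; 1->3 ok
  pos 8: x in {2,3}, choose 2; 3->2 ok
  pos 9: x in {2,3}, choose 2; 2->2 ok
  pos 10: x in {2,3}, choose 2; 2->2 ok
  pos 11: y in {0,1}, choose 0; 2->0 ok
  pos 12: y in {0,1}, choose 1; 0->1 ok
  pos 13: x in {2,3}, choose 3; 1->3 ok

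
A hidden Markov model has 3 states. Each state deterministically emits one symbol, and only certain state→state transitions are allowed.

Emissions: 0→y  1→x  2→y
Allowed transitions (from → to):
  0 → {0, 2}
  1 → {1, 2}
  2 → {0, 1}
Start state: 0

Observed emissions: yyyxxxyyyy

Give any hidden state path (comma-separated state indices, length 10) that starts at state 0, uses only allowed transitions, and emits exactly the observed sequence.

  0: obs=y cand={0,2} pick 0 [start]
  1: obs=y cand={0,2} pick 0 [0->0 ok]
  2: obs=y cand={0,2} pick 2 [0->2 ok]
  3: obs=x cand={1} pick 1 [2->1 ok]
  4: obs=x cand={1} pick 1 [1->1 ok]
  5: obs=x cand={1} pick 1 [1->1 ok]
  6: obs=y cand={0,2} pick 2 [1->2 ok]
  7: obs=y cand={0,2} pick 0 [2->0 ok]
  8: obs=y cand={0,2} pick 0 [0->0 ok]
  9: obs=y cand={0,2} pick 2 [0->2 ok]

0,0,2,1,1,1,2,0,0,2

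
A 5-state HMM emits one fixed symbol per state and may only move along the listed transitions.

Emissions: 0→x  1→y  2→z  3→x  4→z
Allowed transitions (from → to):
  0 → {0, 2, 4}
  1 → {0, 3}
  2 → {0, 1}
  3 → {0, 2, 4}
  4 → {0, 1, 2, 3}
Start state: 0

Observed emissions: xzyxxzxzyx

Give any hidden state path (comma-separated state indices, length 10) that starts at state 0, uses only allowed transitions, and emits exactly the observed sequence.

0,2,1,0,0,2,0,4,1,0

  t0 'x' -> {0,3}, take 0 (start)
  t1 'z' -> {2,4}, take 2 (0->2 ok)
  t2 'y' -> {1}, take 1 (2->1 ok)
  t3 'x' -> {0,3}, take 0 (1->0 ok)
  t4 'x' -> {0,3}, take 0 (0->0 ok)
  t5 'z' -> {2,4}, take 2 (0->2 ok)
  t6 'x' -> {0,3}, take 0 (2->0 ok)
  t7 'z' -> {2,4}, take 4 (0->4 ok)
  t8 'y' -> {1}, take 1 (4->1 ok)
  t9 'x' -> {0,3}, take 0 (1->0 ok)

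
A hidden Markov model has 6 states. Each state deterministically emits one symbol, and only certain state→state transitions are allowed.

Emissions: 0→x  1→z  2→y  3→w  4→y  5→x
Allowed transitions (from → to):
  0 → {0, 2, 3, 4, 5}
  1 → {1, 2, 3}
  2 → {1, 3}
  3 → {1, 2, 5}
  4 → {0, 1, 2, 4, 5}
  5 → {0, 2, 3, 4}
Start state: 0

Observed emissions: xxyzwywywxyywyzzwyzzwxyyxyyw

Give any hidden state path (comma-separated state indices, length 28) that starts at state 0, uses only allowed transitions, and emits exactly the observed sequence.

  pos 0: x in {0,5}, choose 0; start
  pos 1: x in {0,5}, choose 0; 0->0 ok
  pos 2: y in {2,4}, choose 2; 0->2 ok
  pos 3: z in {1}, choose 1; 2->1 ok
  pos 4: w in {3}, choose 3; 1->3 ok
  pos 5: y in {2,4}, choose 2; 3->2 ok
  pos 6: w in {3}, choose 3; 2->3 ok
  pos 7: y in {2,4}, choose 2; 3->2 ok
  pos 8: w in {3}, choose 3; 2->3 ok
  pos 9: x in {0,5}, choose 5; 3->5 ok
  pos 10: y in {2,4}, choose 4; 5->4 ok
  pos 11: y in {2,4}, choose 2; 4->2 ok
  pos 12: w in {3}, choose 3; 2->3 ok
  pos 13: y in {2,4}, choose 2; 3->2 ok
  pos 14: z in {1}, choose 1; 2->1 ok
  pos 15: z in {1}, choose 1; 1->1 ok
  pos 16: w in {3}, choose 3; 1->3 ok
  pos 17: y in {2,4}, choose 2; 3->2 ok
  pos 18: z in {1}, choose 1; 2->1 ok
  pos 19: z in {1}, choose 1; 1->1 ok
  pos 20: w in {3}, choose 3; 1->3 ok
  pos 21: x in {0,5}, choose 5; 3->5 ok
  pos 22: y in {2,4}, choose 4; 5->4 ok
  pos 23: y in {2,4}, choose 4; 4->4 ok
  pos 24: x in {0,5}, choose 5; 4->5 ok
  pos 25: y in {2,4}, choose 4; 5->4 ok
  pos 26: y in {2,4}, choose 2; 4->2 ok
  pos 27: w in {3}, choose 3; 2->3 ok

0,0,2,1,3,2,3,2,3,5,4,2,3,2,1,1,3,2,1,1,3,5,4,4,5,4,2,3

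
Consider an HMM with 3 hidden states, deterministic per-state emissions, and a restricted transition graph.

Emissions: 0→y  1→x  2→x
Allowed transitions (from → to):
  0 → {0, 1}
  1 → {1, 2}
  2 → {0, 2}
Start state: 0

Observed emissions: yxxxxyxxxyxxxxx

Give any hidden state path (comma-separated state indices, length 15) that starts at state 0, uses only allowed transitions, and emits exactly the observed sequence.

0,1,1,2,2,0,1,2,2,0,1,1,1,1,2

  0: obs=y cand={0} pick 0 [start]
  1: obs=x cand={1,2} pick 1 [0->1 ok]
  2: obs=x cand={1,2} pick 1 [1->1 ok]
  3: obs=x cand={1,2} pick 2 [1->2 ok]
  4: obs=x cand={1,2} pick 2 [2->2 ok]
  5: obs=y cand={0} pick 0 [2->0 ok]
  6: obs=x cand={1,2} pick 1 [0->1 ok]
  7: obs=x cand={1,2} pick 2 [1->2 ok]
  8: obs=x cand={1,2} pick 2 [2->2 ok]
  9: obs=y cand={0} pick 0 [2->0 ok]
  10: obs=x cand={1,2} pick 1 [0->1 ok]
  11: obs=x cand={1,2} pick 1 [1->1 ok]
  12: obs=x cand={1,2} pick 1 [1->1 ok]
  13: obs=x cand={1,2} pick 1 [1->1 ok]
  14: obs=x cand={1,2} pick 2 [1->2 ok]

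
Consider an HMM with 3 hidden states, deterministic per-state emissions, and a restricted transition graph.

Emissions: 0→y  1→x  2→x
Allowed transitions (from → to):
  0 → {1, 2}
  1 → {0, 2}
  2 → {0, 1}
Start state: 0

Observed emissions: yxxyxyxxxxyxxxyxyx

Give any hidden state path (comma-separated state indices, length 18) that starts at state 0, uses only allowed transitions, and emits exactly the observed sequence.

0,2,1,0,2,0,2,1,2,1,0,1,2,1,0,2,0,2

  pos 0: y in {0}, choose 0; start
  pos 1: x in {1,2}, choose 2; 0->2 ok
  pos 2: x in {1,2}, choose 1; 2->1 ok
  pos 3: y in {0}, choose 0; 1->0 ok
  pos 4: x in {1,2}, choose 2; 0->2 ok
  pos 5: y in {0}, choose 0; 2->0 ok
  pos 6: x in {1,2}, choose 2; 0->2 ok
  pos 7: x in {1,2}, choose 1; 2->1 ok
  pos 8: x in {1,2}, choose 2; 1->2 ok
  pos 9: x in {1,2}, choose 1; 2->1 ok
  pos 10: y in {0}, choose 0; 1->0 ok
  pos 11: x in {1,2}, choose 1; 0->1 ok
  pos 12: x in {1,2}, choose 2; 1->2 ok
  pos 13: x in {1,2}, choose 1; 2->1 ok
  pos 14: y in {0}, choose 0; 1->0 ok
  pos 15: x in {1,2}, choose 2; 0->2 ok
  pos 16: y in {0}, choose 0; 2->0 ok
  pos 17: x in {1,2}, choose 2; 0->2 ok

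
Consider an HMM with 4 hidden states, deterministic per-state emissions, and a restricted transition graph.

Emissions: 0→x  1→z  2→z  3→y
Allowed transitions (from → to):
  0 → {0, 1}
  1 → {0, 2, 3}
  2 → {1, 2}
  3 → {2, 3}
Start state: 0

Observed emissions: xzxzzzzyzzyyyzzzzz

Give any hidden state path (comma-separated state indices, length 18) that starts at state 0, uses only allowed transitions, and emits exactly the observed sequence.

0,1,0,1,2,2,1,3,2,1,3,3,3,2,2,2,2,2

  t0 'x' -> {0}, take 0 (start)
  t1 'z' -> {1,2}, take 1 (0->1 ok)
  t2 'x' -> {0}, take 0 (1->0 ok)
  t3 'z' -> {1,2}, take 1 (0->1 ok)
  t4 'z' -> {1,2}, take 2 (1->2 ok)
  t5 'z' -> {1,2}, take 2 (2->2 ok)
  t6 'z' -> {1,2}, take 1 (2->1 ok)
  t7 'y' -> {3}, take 3 (1->3 ok)
  t8 'z' -> {1,2}, take 2 (3->2 ok)
  t9 'z' -> {1,2}, take 1 (2->1 ok)
  t10 'y' -> {3}, take 3 (1->3 ok)
  t11 'y' -> {3}, take 3 (3->3 ok)
  t12 'y' -> {3}, take 3 (3->3 ok)
  t13 'z' -> {1,2}, take 2 (3->2 ok)
  t14 'z' -> {1,2}, take 2 (2->2 ok)
  t15 'z' -> {1,2}, take 2 (2->2 ok)
  t16 'z' -> {1,2}, take 2 (2->2 ok)
  t17 'z' -> {1,2}, take 2 (2->2 ok)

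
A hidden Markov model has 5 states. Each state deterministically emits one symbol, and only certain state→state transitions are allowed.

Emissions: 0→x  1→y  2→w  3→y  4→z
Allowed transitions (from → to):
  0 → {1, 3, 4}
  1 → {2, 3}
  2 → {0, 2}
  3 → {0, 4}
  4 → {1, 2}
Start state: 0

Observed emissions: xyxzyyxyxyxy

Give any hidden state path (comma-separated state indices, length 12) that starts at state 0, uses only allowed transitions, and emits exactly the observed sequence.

0,3,0,4,1,3,0,3,0,3,0,3

  [0] x  {0}  => 0  start
  [1] y  {1,3}  => 3  0->3 ok
  [2] x  {0}  => 0  3->0 ok
  [3] z  {4}  => 4  0->4 ok
  [4] y  {1,3}  => 1  4->1 ok
  [5] y  {1,3}  => 3  1->3 ok
  [6] x  {0}  => 0  3->0 ok
  [7] y  {1,3}  => 3  0->3 ok
  [8] x  {0}  => 0  3->0 ok
  [9] y  {1,3}  => 3  0->3 ok
  [10] x  {0}  => 0  3->0 ok
  [11] y  {1,3}  => 3  0->3 ok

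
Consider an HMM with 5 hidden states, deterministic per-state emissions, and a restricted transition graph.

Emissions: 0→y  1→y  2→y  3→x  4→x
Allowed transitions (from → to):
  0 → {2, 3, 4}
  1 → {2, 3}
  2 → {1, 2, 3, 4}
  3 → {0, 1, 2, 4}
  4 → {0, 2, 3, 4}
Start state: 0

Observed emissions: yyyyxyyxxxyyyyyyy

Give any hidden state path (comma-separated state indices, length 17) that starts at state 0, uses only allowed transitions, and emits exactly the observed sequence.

  [0] y  {0,1,2}  => 0  start
  [1] y  {0,1,2}  => 2  0->2 ok
  [2] y  {0,1,2}  => 2  2->2 ok
  [3] y  {0,1,2}  => 2  2->2 ok
  [4] x  {3,4}  => 3  2->3 ok
  [5] y  {0,1,2}  => 2  3->2 ok
  [6] y  {0,1,2}  => 1  2->1 ok
  [7] x  {3,4}  => 3  1->3 ok
  [8] x  {3,4}  => 4  3->4 ok
  [9] x  {3,4}  => 3  4->3 ok
  [10] y  {0,1,2}  => 1  3->1 ok
  [11] y  {0,1,2}  => 2  1->2 ok
  [12] y  {0,1,2}  => 2  2->2 ok
  [13] y  {0,1,2}  => 1  2->1 ok
  [14] y  {0,1,2}  => 2  1->2 ok
  [15] y  {0,1,2}  => 1  2->1 ok
  [16] y  {0,1,2}  => 2  1->2 ok

0,2,2,2,3,2,1,3,4,3,1,2,2,1,2,1,2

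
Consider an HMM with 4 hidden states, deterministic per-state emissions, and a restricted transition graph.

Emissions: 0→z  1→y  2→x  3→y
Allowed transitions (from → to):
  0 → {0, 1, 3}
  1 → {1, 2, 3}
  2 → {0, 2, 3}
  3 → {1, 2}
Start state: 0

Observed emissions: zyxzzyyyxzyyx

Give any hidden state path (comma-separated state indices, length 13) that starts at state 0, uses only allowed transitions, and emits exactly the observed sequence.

0,3,2,0,0,3,1,1,2,0,1,3,2

  t0 'z' -> {0}, take 0 (start)
  t1 'y' -> {1,3}, take 3 (0->3 ok)
  t2 'x' -> {2}, take 2 (3->2 ok)
  t3 'z' -> {0}, take 0 (2->0 ok)
  t4 'z' -> {0}, take 0 (0->0 ok)
  t5 'y' -> {1,3}, take 3 (0->3 ok)
  t6 'y' -> {1,3}, take 1 (3->1 ok)
  t7 'y' -> {1,3}, take 1 (1->1 ok)
  t8 'x' -> {2}, take 2 (1->2 ok)
  t9 'z' -> {0}, take 0 (2->0 ok)
  t10 'y' -> {1,3}, take 1 (0->1 ok)
  t11 'y' -> {1,3}, take 3 (1->3 ok)
  t12 'x' -> {2}, take 2 (3->2 ok)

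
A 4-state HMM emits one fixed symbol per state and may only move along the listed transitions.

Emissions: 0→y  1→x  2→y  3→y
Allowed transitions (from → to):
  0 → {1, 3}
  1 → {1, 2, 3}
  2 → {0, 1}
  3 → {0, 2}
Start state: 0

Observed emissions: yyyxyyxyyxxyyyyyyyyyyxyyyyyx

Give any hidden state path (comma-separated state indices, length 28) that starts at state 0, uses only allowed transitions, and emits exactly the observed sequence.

0,3,2,1,3,2,1,2,0,1,1,3,2,0,3,2,0,3,0,3,2,1,3,2,0,3,0,1

  t0 'y' -> {0,2,3}, take 0 (start)
  t1 'y' -> {0,2,3}, take 3 (0->3 ok)
  t2 'y' -> {0,2,3}, take 2 (3->2 ok)
  t3 'x' -> {1}, take 1 (2->1 ok)
  t4 'y' -> {0,2,3}, take 3 (1->3 ok)
  t5 'y' -> {0,2,3}, take 2 (3->2 ok)
  t6 'x' -> {1}, take 1 (2->1 ok)
  t7 'y' -> {0,2,3}, take 2 (1->2 ok)
  t8 'y' -> {0,2,3}, take 0 (2->0 ok)
  t9 'x' -> {1}, take 1 (0->1 ok)
  t10 'x' -> {1}, take 1 (1->1 ok)
  t11 'y' -> {0,2,3}, take 3 (1->3 ok)
  t12 'y' -> {0,2,3}, take 2 (3->2 ok)
  t13 'y' -> {0,2,3}, take 0 (2->0 ok)
  t14 'y' -> {0,2,3}, take 3 (0->3 ok)
  t15 'y' -> {0,2,3}, take 2 (3->2 ok)
  t16 'y' -> {0,2,3}, take 0 (2->0 ok)
  t17 'y' -> {0,2,3}, take 3 (0->3 ok)
  t18 'y' -> {0,2,3}, take 0 (3->0 ok)
  t19 'y' -> {0,2,3}, take 3 (0->3 ok)
  t20 'y' -> {0,2,3}, take 2 (3->2 ok)
  t21 'x' -> {1}, take 1 (2->1 ok)
  t22 'y' -> {0,2,3}, take 3 (1->3 ok)
  t23 'y' -> {0,2,3}, take 2 (3->2 ok)
  t24 'y' -> {0,2,3}, take 0 (2->0 ok)
  t25 'y' -> {0,2,3}, take 3 (0->3 ok)
  t26 'y' -> {0,2,3}, take 0 (3->0 ok)
  t27 'x' -> {1}, take 1 (0->1 ok)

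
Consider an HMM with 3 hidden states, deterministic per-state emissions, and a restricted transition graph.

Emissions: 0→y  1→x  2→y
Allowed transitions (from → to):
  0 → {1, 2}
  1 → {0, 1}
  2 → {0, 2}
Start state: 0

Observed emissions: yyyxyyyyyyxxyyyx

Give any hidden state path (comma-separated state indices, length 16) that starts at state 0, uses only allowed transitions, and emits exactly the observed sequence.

0,2,0,1,0,2,2,2,2,0,1,1,0,2,0,1

  0: obs=y cand={0,2} pick 0 [start]
  1: obs=y cand={0,2} pick 2 [0->2 ok]
  2: obs=y cand={0,2} pick 0 [2->0 ok]
  3: obs=x cand={1} pick 1 [0->1 ok]
  4: obs=y cand={0,2} pick 0 [1->0 ok]
  5: obs=y cand={0,2} pick 2 [0->2 ok]
  6: obs=y cand={0,2} pick 2 [2->2 ok]
  7: obs=y cand={0,2} pick 2 [2->2 ok]
  8: obs=y cand={0,2} pick 2 [2->2 ok]
  9: obs=y cand={0,2} pick 0 [2->0 ok]
  10: obs=x cand={1} pick 1 [0->1 ok]
  11: obs=x cand={1} pick 1 [1->1 ok]
  12: obs=y cand={0,2} pick 0 [1->0 ok]
  13: obs=y cand={0,2} pick 2 [0->2 ok]
  14: obs=y cand={0,2} pick 0 [2->0 ok]
  15: obs=x cand={1} pick 1 [0->1 ok]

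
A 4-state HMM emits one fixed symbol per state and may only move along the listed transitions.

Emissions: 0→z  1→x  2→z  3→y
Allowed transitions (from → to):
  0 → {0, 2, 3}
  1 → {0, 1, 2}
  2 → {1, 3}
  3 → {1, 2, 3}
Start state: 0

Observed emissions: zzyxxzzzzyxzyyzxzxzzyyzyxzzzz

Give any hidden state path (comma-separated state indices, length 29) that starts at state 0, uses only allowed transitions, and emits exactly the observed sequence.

  pos 0: z in {0,2}, choose 0; start
  pos 1: z in {0,2}, choose 0; 0->0 ok
  pos 2: y in {3}, choose 3; 0->3 ok
  pos 3: x in {1}, choose 1; 3->1 ok
  pos 4: x in {1}, choose 1; 1->1 ok
  pos 5: z in {0,2}, choose 0; 1->0 ok
  pos 6: z in {0,2}, choose 0; 0->0 ok
  pos 7: z in {0,2}, choose 0; 0->0 ok
  pos 8: z in {0,2}, choose 0; 0->0 ok
  pos 9: y in {3}, choose 3; 0->3 ok
  pos 10: x in {1}, choose 1; 3->1 ok
  pos 11: z in {0,2}, choose 2; 1->2 ok
  pos 12: y in {3}, choose 3; 2->3 ok
  pos 13: y in {3}, choose 3; 3->3 ok
  pos 14: z in {0,2}, choose 2; 3->2 ok
  pos 15: x in {1}, choose 1; 2->1 ok
  pos 16: z in {0,2}, choose 2; 1->2 ok
  pos 17: x in {1}, choose 1; 2->1 ok
  pos 18: z in {0,2}, choose 0; 1->0 ok
  pos 19: z in {0,2}, choose 2; 0->2 ok
  pos 20: y in {3}, choose 3; 2->3 ok
  pos 21: y in {3}, choose 3; 3->3 ok
  pos 22: z in {0,2}, choose 2; 3->2 ok
  pos 23: y in {3}, choose 3; 2->3 ok
  pos 24: x in {1}, choose 1; 3->1 ok
  pos 25: z in {0,2}, choose 0; 1->0 ok
  pos 26: z in {0,2}, choose 0; 0->0 ok
  pos 27: z in {0,2}, choose 0; 0->0 ok
  pos 28: z in {0,2}, choose 0; 0->0 ok

0,0,3,1,1,0,0,0,0,3,1,2,3,3,2,1,2,1,0,2,3,3,2,3,1,0,0,0,0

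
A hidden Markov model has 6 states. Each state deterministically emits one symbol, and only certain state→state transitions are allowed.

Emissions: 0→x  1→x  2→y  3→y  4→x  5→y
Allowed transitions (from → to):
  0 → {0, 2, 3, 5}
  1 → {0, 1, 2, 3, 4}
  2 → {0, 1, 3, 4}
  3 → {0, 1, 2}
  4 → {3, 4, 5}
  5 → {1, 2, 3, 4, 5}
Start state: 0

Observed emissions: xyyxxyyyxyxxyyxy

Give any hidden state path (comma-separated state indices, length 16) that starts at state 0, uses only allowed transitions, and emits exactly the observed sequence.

  pos 0: x in {0,1,4}, choose 0; start
  pos 1: y in {2,3,5}, choose 2; 0->2 ok
  pos 2: y in {2,3,5}, choose 3; 2->3 ok
  pos 3: x in {0,1,4}, choose 0; 3->0 ok
  pos 4: x in {0,1,4}, choose 0; 0->0 ok
  pos 5: y in {2,3,5}, choose 2; 0->2 ok
  pos 6: y in {2,3,5}, choose 3; 2->3 ok
  pos 7: y in {2,3,5}, choose 2; 3->2 ok
  pos 8: x in {0,1,4}, choose 0; 2->0 ok
  pos 9: y in {2,3,5}, choose 2; 0->2 ok
  pos 10: x in {0,1,4}, choose 1; 2->1 ok
  pos 11: x in {0,1,4}, choose 4; 1->4 ok
  pos 12: y in {2,3,5}, choose 3; 4->3 ok
  pos 13: y in {2,3,5}, choose 2; 3->2 ok
  pos 14: x in {0,1,4}, choose 0; 2->0 ok
  pos 15: y in {2,3,5}, choose 2; 0->2 ok

0,2,3,0,0,2,3,2,0,2,1,4,3,2,0,2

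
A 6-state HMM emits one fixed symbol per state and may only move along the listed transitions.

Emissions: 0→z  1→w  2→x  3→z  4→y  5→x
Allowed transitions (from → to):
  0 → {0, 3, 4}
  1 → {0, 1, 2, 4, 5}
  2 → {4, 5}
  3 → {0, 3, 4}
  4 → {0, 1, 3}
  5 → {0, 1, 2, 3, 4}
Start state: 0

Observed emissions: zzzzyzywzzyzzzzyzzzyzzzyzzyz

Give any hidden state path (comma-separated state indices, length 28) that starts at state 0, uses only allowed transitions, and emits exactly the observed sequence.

0,0,3,0,4,0,4,1,0,3,4,3,3,0,0,4,3,0,0,4,0,3,0,4,3,3,4,0

  t0 'z' -> {0,3}, take 0 (start)
  t1 'z' -> {0,3}, take 0 (0->0 ok)
  t2 'z' -> {0,3}, take 3 (0->3 ok)
  t3 'z' -> {0,3}, take 0 (3->0 ok)
  t4 'y' -> {4}, take 4 (0->4 ok)
  t5 'z' -> {0,3}, take 0 (4->0 ok)
  t6 'y' -> {4}, take 4 (0->4 ok)
  t7 'w' -> {1}, take 1 (4->1 ok)
  t8 'z' -> {0,3}, take 0 (1->0 ok)
  t9 'z' -> {0,3}, take 3 (0->3 ok)
  t10 'y' -> {4}, take 4 (3->4 ok)
  t11 'z' -> {0,3}, take 3 (4->3 ok)
  t12 'z' -> {0,3}, take 3 (3->3 ok)
  t13 'z' -> {0,3}, take 0 (3->0 ok)
  t14 'z' -> {0,3}, take 0 (0->0 ok)
  t15 'y' -> {4}, take 4 (0->4 ok)
  t16 'z' -> {0,3}, take 3 (4->3 ok)
  t17 'z' -> {0,3}, take 0 (3->0 ok)
  t18 'z' -> {0,3}, take 0 (0->0 ok)
  t19 'y' -> {4}, take 4 (0->4 ok)
  t20 'z' -> {0,3}, take 0 (4->0 ok)
  t21 'z' -> {0,3}, take 3 (0->3 ok)
  t22 'z' -> {0,3}, take 0 (3->0 ok)
  t23 'y' -> {4}, take 4 (0->4 ok)
  t24 'z' -> {0,3}, take 3 (4->3 ok)
  t25 'z' -> {0,3}, take 3 (3->3 ok)
  t26 'y' -> {4}, take 4 (3->4 ok)
  t27 'z' -> {0,3}, take 0 (4->0 ok)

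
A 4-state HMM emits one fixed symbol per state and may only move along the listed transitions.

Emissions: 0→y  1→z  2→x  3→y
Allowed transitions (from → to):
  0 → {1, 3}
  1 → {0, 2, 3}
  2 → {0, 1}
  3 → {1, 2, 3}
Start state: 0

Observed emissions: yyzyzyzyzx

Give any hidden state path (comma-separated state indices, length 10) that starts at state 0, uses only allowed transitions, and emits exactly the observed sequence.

  [0] y  {0,3}  => 0  start
  [1] y  {0,3}  => 3  0->3 ok
  [2] z  {1}  => 1  3->1 ok
  [3] y  {0,3}  => 0  1->0 ok
  [4] z  {1}  => 1  0->1 ok
  [5] y  {0,3}  => 0  1->0 ok
  [6] z  {1}  => 1  0->1 ok
  [7] y  {0,3}  => 0  1->0 ok
  [8] z  {1}  => 1  0->1 ok
  [9] x  {2}  => 2  1->2 ok

0,3,1,0,1,0,1,0,1,2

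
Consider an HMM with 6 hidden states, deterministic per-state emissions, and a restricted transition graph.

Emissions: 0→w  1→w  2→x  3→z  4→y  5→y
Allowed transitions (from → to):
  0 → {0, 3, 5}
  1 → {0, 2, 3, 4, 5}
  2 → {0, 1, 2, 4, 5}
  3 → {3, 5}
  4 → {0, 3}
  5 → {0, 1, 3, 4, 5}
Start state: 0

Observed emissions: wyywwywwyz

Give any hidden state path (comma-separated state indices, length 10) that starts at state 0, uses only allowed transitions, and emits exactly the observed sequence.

0,5,5,0,0,5,0,0,5,3

  [0] w  {0,1}  => 0  start
  [1] y  {4,5}  => 5  0->5 ok
  [2] y  {4,5}  => 5  5->5 ok
  [3] w  {0,1}  => 0  5->0 ok
  [4] w  {0,1}  => 0  0->0 ok
  [5] y  {4,5}  => 5  0->5 ok
  [6] w  {0,1}  => 0  5->0 ok
  [7] w  {0,1}  => 0  0->0 ok
  [8] y  {4,5}  => 5  0->5 ok
  [9] z  {3}  => 3  5->3 ok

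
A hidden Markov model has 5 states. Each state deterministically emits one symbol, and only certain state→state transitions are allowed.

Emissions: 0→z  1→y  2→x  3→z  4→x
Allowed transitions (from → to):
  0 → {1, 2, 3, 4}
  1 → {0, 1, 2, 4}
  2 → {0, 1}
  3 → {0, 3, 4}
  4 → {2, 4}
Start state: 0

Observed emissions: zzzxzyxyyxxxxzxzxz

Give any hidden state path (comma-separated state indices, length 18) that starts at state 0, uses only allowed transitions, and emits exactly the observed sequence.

0,3,0,2,0,1,2,1,1,4,4,4,2,0,2,0,2,0

  0: obs=z cand={0,3} pick 0 [start]
  1: obs=z cand={0,3} pick 3 [0->3 ok]
  2: obs=z cand={0,3} pick 0 [3->0 ok]
  3: obs=x cand={2,4} pick 2 [0->2 ok]
  4: obs=z cand={0,3} pick 0 [2->0 ok]
  5: obs=y cand={1} pick 1 [0->1 ok]
  6: obs=x cand={2,4} pick 2 [1->2 ok]
  7: obs=y cand={1} pick 1 [2->1 ok]
  8: obs=y cand={1} pick 1 [1->1 ok]
  9: obs=x cand={2,4} pick 4 [1->4 ok]
  10: obs=x cand={2,4} pick 4 [4->4 ok]
  11: obs=x cand={2,4} pick 4 [4->4 ok]
  12: obs=x cand={2,4} pick 2 [4->2 ok]
  13: obs=z cand={0,3} pick 0 [2->0 ok]
  14: obs=x cand={2,4} pick 2 [0->2 ok]
  15: obs=z cand={0,3} pick 0 [2->0 ok]
  16: obs=x cand={2,4} pick 2 [0->2 ok]
  17: obs=z cand={0,3} pick 0 [2->0 ok]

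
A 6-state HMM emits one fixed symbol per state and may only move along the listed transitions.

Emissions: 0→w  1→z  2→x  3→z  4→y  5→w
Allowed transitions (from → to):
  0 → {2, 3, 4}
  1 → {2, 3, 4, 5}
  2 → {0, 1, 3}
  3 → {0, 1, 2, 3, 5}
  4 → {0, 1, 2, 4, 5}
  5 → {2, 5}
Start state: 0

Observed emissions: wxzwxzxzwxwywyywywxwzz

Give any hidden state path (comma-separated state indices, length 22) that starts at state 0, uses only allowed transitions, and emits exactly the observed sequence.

  pos 0: w in {0,5}, choose 0; start
  pos 1: x in {2}, choose 2; 0->2 ok
  pos 2: z in {1,3}, choose 3; 2->3 ok
  pos 3: w in {0,5}, choose 0; 3->0 ok
  pos 4: x in {2}, choose 2; 0->2 ok
  pos 5: z in {1,3}, choose 3; 2->3 ok
  pos 6: x in {2}, choose 2; 3->2 ok
  pos 7: z in {1,3}, choose 3; 2->3 ok
  pos 8: w in {0,5}, choose 5; 3->5 ok
  pos 9: x in {2}, choose 2; 5->2 ok
  pos 10: w in {0,5}, choose 0; 2->0 ok
  pos 11: y in {4}, choose 4; 0->4 ok
  pos 12: w in {0,5}, choose 0; 4->0 ok
  pos 13: y in {4}, choose 4; 0->4 ok
  pos 14: y in {4}, choose 4; 4->4 ok
  pos 15: w in {0,5}, choose 0; 4->0 ok
  pos 16: y in {4}, choose 4; 0->4 ok
  pos 17: w in {0,5}, choose 5; 4->5 ok
  pos 18: x in {2}, choose 2; 5->2 ok
  pos 19: w in {0,5}, choose 0; 2->0 ok
  pos 20: z in {1,3}, choose 3; 0->3 ok
  pos 21: z in {1,3}, choose 3; 3->3 ok

0,2,3,0,2,3,2,3,5,2,0,4,0,4,4,0,4,5,2,0,3,3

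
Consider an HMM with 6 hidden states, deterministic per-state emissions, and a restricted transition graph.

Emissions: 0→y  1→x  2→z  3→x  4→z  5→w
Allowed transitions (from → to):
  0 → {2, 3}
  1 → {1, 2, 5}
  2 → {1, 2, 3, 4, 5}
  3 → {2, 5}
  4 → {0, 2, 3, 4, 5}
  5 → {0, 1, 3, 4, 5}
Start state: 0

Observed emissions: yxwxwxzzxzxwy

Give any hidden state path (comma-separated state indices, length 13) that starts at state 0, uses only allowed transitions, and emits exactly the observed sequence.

  0: obs=y cand={0} pick 0 [start]
  1: obs=x cand={1,3} pick 3 [0->3 ok]
  2: obs=w cand={5} pick 5 [3->5 ok]
  3: obs=x cand={1,3} pick 1 [5->1 ok]
  4: obs=w cand={5} pick 5 [1->5 ok]
  5: obs=x cand={1,3} pick 1 [5->1 ok]
  6: obs=z cand={2,4} pick 2 [1->2 ok]
  7: obs=z cand={2,4} pick 2 [2->2 ok]
  8: obs=x cand={1,3} pick 3 [2->3 ok]
  9: obs=z cand={2,4} pick 2 [3->2 ok]
  10: obs=x cand={1,3} pick 1 [2->1 ok]
  11: obs=w cand={5} pick 5 [1->5 ok]
  12: obs=y cand={0} pick 0 [5->0 ok]

0,3,5,1,5,1,2,2,3,2,1,5,0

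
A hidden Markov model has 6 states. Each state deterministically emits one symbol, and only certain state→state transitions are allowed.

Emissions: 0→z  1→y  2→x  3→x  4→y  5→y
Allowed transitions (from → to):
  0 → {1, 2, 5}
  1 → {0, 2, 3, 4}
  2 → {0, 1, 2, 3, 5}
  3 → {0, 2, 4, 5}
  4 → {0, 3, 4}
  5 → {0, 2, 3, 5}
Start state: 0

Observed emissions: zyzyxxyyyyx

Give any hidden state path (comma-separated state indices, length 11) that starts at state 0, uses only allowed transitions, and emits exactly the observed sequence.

  0: obs=z cand={0} pick 0 [start]
  1: obs=y cand={1,4,5} pick 5 [0->5 ok]
  2: obs=z cand={0} pick 0 [5->0 ok]
  3: obs=y cand={1,4,5} pick 5 [0->5 ok]
  4: obs=x cand={2,3} pick 2 [5->2 ok]
  5: obs=x cand={2,3} pick 2 [2->2 ok]
  6: obs=y cand={1,4,5} pick 1 [2->1 ok]
  7: obs=y cand={1,4,5} pick 4 [1->4 ok]
  8: obs=y cand={1,4,5} pick 4 [4->4 ok]
  9: obs=y cand={1,4,5} pick 4 [4->4 ok]
  10: obs=x cand={2,3} pick 3 [4->3 ok]

0,5,0,5,2,2,1,4,4,4,3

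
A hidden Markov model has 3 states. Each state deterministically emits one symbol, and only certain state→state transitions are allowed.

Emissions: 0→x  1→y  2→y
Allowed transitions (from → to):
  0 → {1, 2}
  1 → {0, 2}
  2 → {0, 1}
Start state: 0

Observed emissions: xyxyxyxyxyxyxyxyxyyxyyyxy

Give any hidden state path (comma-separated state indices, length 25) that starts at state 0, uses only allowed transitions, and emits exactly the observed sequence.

0,1,0,1,0,2,0,2,0,2,0,2,0,1,0,1,0,1,2,0,1,2,1,0,1

  0: obs=x cand={0} pick 0 [start]
  1: obs=y cand={1,2} pick 1 [0->1 ok]
  2: obs=x cand={0} pick 0 [1->0 ok]
  3: obs=y cand={1,2} pick 1 [0->1 ok]
  4: obs=x cand={0} pick 0 [1->0 ok]
  5: obs=y cand={1,2} pick 2 [0->2 ok]
  6: obs=x cand={0} pick 0 [2->0 ok]
  7: obs=y cand={1,2} pick 2 [0->2 ok]
  8: obs=x cand={0} pick 0 [2->0 ok]
  9: obs=y cand={1,2} pick 2 [0->2 ok]
  10: obs=x cand={0} pick 0 [2->0 ok]
  11: obs=y cand={1,2} pick 2 [0->2 ok]
  12: obs=x cand={0} pick 0 [2->0 ok]
  13: obs=y cand={1,2} pick 1 [0->1 ok]
  14: obs=x cand={0} pick 0 [1->0 ok]
  15: obs=y cand={1,2} pick 1 [0->1 ok]
  16: obs=x cand={0} pick 0 [1->0 ok]
  17: obs=y cand={1,2} pick 1 [0->1 ok]
  18: obs=y cand={1,2} pick 2 [1->2 ok]
  19: obs=x cand={0} pick 0 [2->0 ok]
  20: obs=y cand={1,2} pick 1 [0->1 ok]
  21: obs=y cand={1,2} pick 2 [1->2 ok]
  22: obs=y cand={1,2} pick 1 [2->1 ok]
  23: obs=x cand={0} pick 0 [1->0 ok]
  24: obs=y cand={1,2} pick 1 [0->1 ok]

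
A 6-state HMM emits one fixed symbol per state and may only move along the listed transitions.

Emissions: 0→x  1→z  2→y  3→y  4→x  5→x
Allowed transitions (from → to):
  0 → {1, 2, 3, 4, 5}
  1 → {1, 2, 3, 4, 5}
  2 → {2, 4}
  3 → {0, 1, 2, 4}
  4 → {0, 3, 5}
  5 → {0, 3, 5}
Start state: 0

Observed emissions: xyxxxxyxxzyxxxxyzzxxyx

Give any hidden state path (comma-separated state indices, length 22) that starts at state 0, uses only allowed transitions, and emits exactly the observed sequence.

  t0 'x' -> {0,4,5}, take 0 (start)
  t1 'y' -> {2,3}, take 3 (0->3 ok)
  t2 'x' -> {0,4,5}, take 4 (3->4 ok)
  t3 'x' -> {0,4,5}, take 5 (4->5 ok)
  t4 'x' -> {0,4,5}, take 5 (5->5 ok)
  t5 'x' -> {0,4,5}, take 0 (5->0 ok)
  t6 'y' -> {2,3}, take 3 (0->3 ok)
  t7 'x' -> {0,4,5}, take 4 (3->4 ok)
  t8 'x' -> {0,4,5}, take 0 (4->0 ok)
  t9 'z' -> {1}, take 1 (0->1 ok)
  t10 'y' -> {2,3}, take 3 (1->3 ok)
  t11 'x' -> {0,4,5}, take 4 (3->4 ok)
  t12 'x' -> {0,4,5}, take 0 (4->0 ok)
  t13 'x' -> {0,4,5}, take 5 (0->5 ok)
  t14 'x' -> {0,4,5}, take 5 (5->5 ok)
  t15 'y' -> {2,3}, take 3 (5->3 ok)
  t16 'z' -> {1}, take 1 (3->1 ok)
  t17 'z' -> {1}, take 1 (1->1 ok)
  t18 'x' -> {0,4,5}, take 5 (1->5 ok)
  t19 'x' -> {0,4,5}, take 5 (5->5 ok)
  t20 'y' -> {2,3}, take 3 (5->3 ok)
  t21 'x' -> {0,4,5}, take 0 (3->0 ok)

0,3,4,5,5,0,3,4,0,1,3,4,0,5,5,3,1,1,5,5,3,0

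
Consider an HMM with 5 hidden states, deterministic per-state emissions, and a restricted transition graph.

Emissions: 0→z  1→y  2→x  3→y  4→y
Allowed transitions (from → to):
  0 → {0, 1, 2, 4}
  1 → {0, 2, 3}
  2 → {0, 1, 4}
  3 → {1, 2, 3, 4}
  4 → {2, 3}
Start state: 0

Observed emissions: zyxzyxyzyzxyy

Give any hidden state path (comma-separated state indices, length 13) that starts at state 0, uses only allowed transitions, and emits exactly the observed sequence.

  0: obs=z cand={0} pick 0 [start]
  1: obs=y cand={1,3,4} pick 4 [0->4 ok]
  2: obs=x cand={2} pick 2 [4->2 ok]
  3: obs=z cand={0} pick 0 [2->0 ok]
  4: obs=y cand={1,3,4} pick 1 [0->1 ok]
  5: obs=x cand={2} pick 2 [1->2 ok]
  6: obs=y cand={1,3,4} pick 1 [2->1 ok]
  7: obs=z cand={0} pick 0 [1->0 ok]
  8: obs=y cand={1,3,4} pick 1 [0->1 ok]
  9: obs=z cand={0} pick 0 [1->0 ok]
  10: obs=x cand={2} pick 2 [0->2 ok]
  11: obs=y cand={1,3,4} pick 1 [2->1 ok]
  12: obs=y cand={1,3,4} pick 3 [1->3 ok]

0,4,2,0,1,2,1,0,1,0,2,1,3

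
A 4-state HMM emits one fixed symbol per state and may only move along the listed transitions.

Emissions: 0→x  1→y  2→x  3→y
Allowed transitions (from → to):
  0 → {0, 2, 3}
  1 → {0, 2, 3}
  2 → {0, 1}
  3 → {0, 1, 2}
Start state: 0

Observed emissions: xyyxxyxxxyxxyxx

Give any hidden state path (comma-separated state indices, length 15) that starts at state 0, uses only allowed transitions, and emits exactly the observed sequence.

  0: obs=x cand={0,2} pick 0 [start]
  1: obs=y cand={1,3} pick 3 [0->3 ok]
  2: obs=y cand={1,3} pick 1 [3->1 ok]
  3: obs=x cand={0,2} pick 0 [1->0 ok]
  4: obs=x cand={0,2} pick 0 [0->0 ok]
  5: obs=y cand={1,3} pick 3 [0->3 ok]
  6: obs=x cand={0,2} pick 0 [3->0 ok]
  7: obs=x cand={0,2} pick 0 [0->0 ok]
  8: obs=x cand={0,2} pick 2 [0->2 ok]
  9: obs=y cand={1,3} pick 1 [2->1 ok]
  10: obs=x cand={0,2} pick 0 [1->0 ok]
  11: obs=x cand={0,2} pick 2 [0->2 ok]
  12: obs=y cand={1,3} pick 1 [2->1 ok]
  13: obs=x cand={0,2} pick 2 [1->2 ok]
  14: obs=x cand={0,2} pick 0 [2->0 ok]

0,3,1,0,0,3,0,0,2,1,0,2,1,2,0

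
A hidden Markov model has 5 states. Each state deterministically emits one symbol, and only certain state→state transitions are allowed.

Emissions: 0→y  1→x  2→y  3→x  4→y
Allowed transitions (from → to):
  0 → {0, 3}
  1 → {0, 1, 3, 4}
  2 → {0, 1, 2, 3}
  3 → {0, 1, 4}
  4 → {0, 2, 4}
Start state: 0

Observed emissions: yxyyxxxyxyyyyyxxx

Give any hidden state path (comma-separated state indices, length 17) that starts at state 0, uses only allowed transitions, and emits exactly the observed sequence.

  pos 0: y in {0,2,4}, choose 0; start
  pos 1: x in {1,3}, choose 3; 0->3 ok
  pos 2: y in {0,2,4}, choose 0; 3->0 ok
  pos 3: y in {0,2,4}, choose 0; 0->0 ok
  pos 4: x in {1,3}, choose 3; 0->3 ok
  pos 5: x in {1,3}, choose 1; 3->1 ok
  pos 6: x in {1,3}, choose 1; 1->1 ok
  pos 7: y in {0,2,4}, choose 0; 1->0 ok
  pos 8: x in {1,3}, choose 3; 0->3 ok
  pos 9: y in {0,2,4}, choose 4; 3->4 ok
  pos 10: y in {0,2,4}, choose 2; 4->2 ok
  pos 11: y in {0,2,4}, choose 2; 2->2 ok
  pos 12: y in {0,2,4}, choose 2; 2->2 ok
  pos 13: y in {0,2,4}, choose 0; 2->0 ok
  pos 14: x in {1,3}, choose 3; 0->3 ok
  pos 15: x in {1,3}, choose 1; 3->1 ok
  pos 16: x in {1,3}, choose 1; 1->1 ok

0,3,0,0,3,1,1,0,3,4,2,2,2,0,3,1,1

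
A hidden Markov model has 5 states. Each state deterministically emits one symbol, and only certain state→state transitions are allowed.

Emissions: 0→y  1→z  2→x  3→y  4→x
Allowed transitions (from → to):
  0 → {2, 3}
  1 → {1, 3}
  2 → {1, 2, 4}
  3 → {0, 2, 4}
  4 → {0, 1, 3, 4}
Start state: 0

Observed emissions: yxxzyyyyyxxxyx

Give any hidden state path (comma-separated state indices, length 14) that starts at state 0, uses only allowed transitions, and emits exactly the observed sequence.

0,2,4,1,3,0,3,0,3,2,4,4,0,2

  [0] y  {0,3}  => 0  start
  [1] x  {2,4}  => 2  0->2 ok
  [2] x  {2,4}  => 4  2->4 ok
  [3] z  {1}  => 1  4->1 ok
  [4] y  {0,3}  => 3  1->3 ok
  [5] y  {0,3}  => 0  3->0 ok
  [6] y  {0,3}  => 3  0->3 ok
  [7] y  {0,3}  => 0  3->0 ok
  [8] y  {0,3}  => 3  0->3 ok
  [9] x  {2,4}  => 2  3->2 ok
  [10] x  {2,4}  => 4  2->4 ok
  [11] x  {2,4}  => 4  4->4 ok
  [12] y  {0,3}  => 0  4->0 ok
  [13] x  {2,4}  => 2  0->2 ok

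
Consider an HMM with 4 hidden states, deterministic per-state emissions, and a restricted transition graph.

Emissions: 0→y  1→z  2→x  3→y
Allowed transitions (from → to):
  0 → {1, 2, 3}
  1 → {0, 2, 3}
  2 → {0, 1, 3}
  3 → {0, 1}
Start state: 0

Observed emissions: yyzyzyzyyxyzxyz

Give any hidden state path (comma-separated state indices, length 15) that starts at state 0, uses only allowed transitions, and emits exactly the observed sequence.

0,3,1,3,1,3,1,3,0,2,0,1,2,0,1

  0: obs=y cand={0,3} pick 0 [start]
  1: obs=y cand={0,3} pick 3 [0->3 ok]
  2: obs=z cand={1} pick 1 [3->1 ok]
  3: obs=y cand={0,3} pick 3 [1->3 ok]
  4: obs=z cand={1} pick 1 [3->1 ok]
  5: obs=y cand={0,3} pick 3 [1->3 ok]
  6: obs=z cand={1} pick 1 [3->1 ok]
  7: obs=y cand={0,3} pick 3 [1->3 ok]
  8: obs=y cand={0,3} pick 0 [3->0 ok]
  9: obs=x cand={2} pick 2 [0->2 ok]
  10: obs=y cand={0,3} pick 0 [2->0 ok]
  11: obs=z cand={1} pick 1 [0->1 ok]
  12: obs=x cand={2} pick 2 [1->2 ok]
  13: obs=y cand={0,3} pick 0 [2->0 ok]
  14: obs=z cand={1} pick 1 [0->1 ok]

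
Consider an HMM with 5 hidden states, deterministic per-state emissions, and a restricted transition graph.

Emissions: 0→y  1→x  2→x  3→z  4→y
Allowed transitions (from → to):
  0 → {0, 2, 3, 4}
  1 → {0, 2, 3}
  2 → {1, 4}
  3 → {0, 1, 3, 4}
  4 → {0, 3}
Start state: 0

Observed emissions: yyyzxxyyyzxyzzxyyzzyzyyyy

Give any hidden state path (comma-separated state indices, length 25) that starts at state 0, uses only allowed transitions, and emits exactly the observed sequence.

0,0,4,3,1,2,4,0,4,3,1,0,3,3,1,0,4,3,3,4,3,0,4,0,4

  pos 0: y in {0,4}, choose 0; start
  pos 1: y in {0,4}, choose 0; 0->0 ok
  pos 2: y in {0,4}, choose 4; 0->4 ok
  pos 3: z in {3}, choose 3; 4->3 ok
  pos 4: x in {1,2}, choose 1; 3->1 ok
  pos 5: x in {1,2}, choose 2; 1->2 ok
  pos 6: y in {0,4}, choose 4; 2->4 ok
  pos 7: y in {0,4}, choose 0; 4->0 ok
  pos 8: y in {0,4}, choose 4; 0->4 ok
  pos 9: z in {3}, choose 3; 4->3 ok
  pos 10: x in {1,2}, choose 1; 3->1 ok
  pos 11: y in {0,4}, choose 0; 1->0 ok
  pos 12: z in {3}, choose 3; 0->3 ok
  pos 13: z in {3}, choose 3; 3->3 ok
  pos 14: x in {1,2}, choose 1; 3->1 ok
  pos 15: y in {0,4}, choose 0; 1->0 ok
  pos 16: y in {0,4}, choose 4; 0->4 ok
  pos 17: z in {3}, choose 3; 4->3 ok
  pos 18: z in {3}, choose 3; 3->3 ok
  pos 19: y in {0,4}, choose 4; 3->4 ok
  pos 20: z in {3}, choose 3; 4->3 ok
  pos 21: y in {0,4}, choose 0; 3->0 ok
  pos 22: y in {0,4}, choose 4; 0->4 ok
  pos 23: y in {0,4}, choose 0; 4->0 ok
  pos 24: y in {0,4}, choose 4; 0->4 ok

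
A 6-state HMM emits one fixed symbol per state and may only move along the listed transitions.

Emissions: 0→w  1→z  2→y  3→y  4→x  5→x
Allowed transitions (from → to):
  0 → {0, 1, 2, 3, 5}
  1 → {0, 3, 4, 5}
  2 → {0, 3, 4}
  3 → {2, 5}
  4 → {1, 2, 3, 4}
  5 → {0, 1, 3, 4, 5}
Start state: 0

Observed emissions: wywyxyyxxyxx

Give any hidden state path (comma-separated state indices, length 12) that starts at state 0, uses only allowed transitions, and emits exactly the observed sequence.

  0: obs=w cand={0} pick 0 [start]
  1: obs=y cand={2,3} pick 2 [0->2 ok]
  2: obs=w cand={0} pick 0 [2->0 ok]
  3: obs=y cand={2,3} pick 3 [0->3 ok]
  4: obs=x cand={4,5} pick 5 [3->5 ok]
  5: obs=y cand={2,3} pick 3 [5->3 ok]
  6: obs=y cand={2,3} pick 2 [3->2 ok]
  7: obs=x cand={4,5} pick 4 [2->4 ok]
  8: obs=x cand={4,5} pick 4 [4->4 ok]
  9: obs=y cand={2,3} pick 3 [4->3 ok]
  10: obs=x cand={4,5} pick 5 [3->5 ok]
  11: obs=x cand={4,5} pick 4 [5->4 ok]

0,2,0,3,5,3,2,4,4,3,5,4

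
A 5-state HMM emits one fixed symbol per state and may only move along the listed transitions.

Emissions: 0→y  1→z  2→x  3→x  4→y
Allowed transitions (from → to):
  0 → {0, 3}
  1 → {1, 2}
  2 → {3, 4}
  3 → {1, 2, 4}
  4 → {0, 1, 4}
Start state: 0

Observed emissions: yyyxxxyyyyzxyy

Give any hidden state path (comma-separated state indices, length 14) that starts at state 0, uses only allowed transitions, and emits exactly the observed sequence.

  0: obs=y cand={0,4} pick 0 [start]
  1: obs=y cand={0,4} pick 0 [0->0 ok]
  2: obs=y cand={0,4} pick 0 [0->0 ok]
  3: obs=x cand={2,3} pick 3 [0->3 ok]
  4: obs=x cand={2,3} pick 2 [3->2 ok]
  5: obs=x cand={2,3} pick 3 [2->3 ok]
  6: obs=y cand={0,4} pick 4 [3->4 ok]
  7: obs=y cand={0,4} pick 4 [4->4 ok]
  8: obs=y cand={0,4} pick 4 [4->4 ok]
  9: obs=y cand={0,4} pick 4 [4->4 ok]
  10: obs=z cand={1} pick 1 [4->1 ok]
  11: obs=x cand={2,3} pick 2 [1->2 ok]
  12: obs=y cand={0,4} pick 4 [2->4 ok]
  13: obs=y cand={0,4} pick 4 [4->4 ok]

0,0,0,3,2,3,4,4,4,4,1,2,4,4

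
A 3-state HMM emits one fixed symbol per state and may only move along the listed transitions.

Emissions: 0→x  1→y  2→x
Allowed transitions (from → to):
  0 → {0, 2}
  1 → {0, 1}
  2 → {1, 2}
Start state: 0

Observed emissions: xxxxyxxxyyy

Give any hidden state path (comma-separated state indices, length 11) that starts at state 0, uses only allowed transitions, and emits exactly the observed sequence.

0,0,2,2,1,0,2,2,1,1,1

  0: obs=x cand={0,2} pick 0 [start]
  1: obs=x cand={0,2} pick 0 [0->0 ok]
  2: obs=x cand={0,2} pick 2 [0->2 ok]
  3: obs=x cand={0,2} pick 2 [2->2 ok]
  4: obs=y cand={1} pick 1 [2->1 ok]
  5: obs=x cand={0,2} pick 0 [1->0 ok]
  6: obs=x cand={0,2} pick 2 [0->2 ok]
  7: obs=x cand={0,2} pick 2 [2->2 ok]
  8: obs=y cand={1} pick 1 [2->1 ok]
  9: obs=y cand={1} pick 1 [1->1 ok]
  10: obs=y cand={1} pick 1 [1->1 ok]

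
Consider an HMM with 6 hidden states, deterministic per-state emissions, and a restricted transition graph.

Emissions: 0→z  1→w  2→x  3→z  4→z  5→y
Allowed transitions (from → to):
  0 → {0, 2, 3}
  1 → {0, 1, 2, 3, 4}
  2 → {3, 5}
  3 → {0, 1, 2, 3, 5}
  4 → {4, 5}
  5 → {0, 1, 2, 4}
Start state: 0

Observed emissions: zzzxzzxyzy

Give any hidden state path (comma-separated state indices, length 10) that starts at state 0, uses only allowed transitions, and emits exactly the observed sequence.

0,3,0,2,3,3,2,5,4,5

  t0 'z' -> {0,3,4}, take 0 (start)
  t1 'z' -> {0,3,4}, take 3 (0->3 ok)
  t2 'z' -> {0,3,4}, take 0 (3->0 ok)
  t3 'x' -> {2}, take 2 (0->2 ok)
  t4 'z' -> {0,3,4}, take 3 (2->3 ok)
  t5 'z' -> {0,3,4}, take 3 (3->3 ok)
  t6 'x' -> {2}, take 2 (3->2 ok)
  t7 'y' -> {5}, take 5 (2->5 ok)
  t8 'z' -> {0,3,4}, take 4 (5->4 ok)
  t9 'y' -> {5}, take 5 (4->5 ok)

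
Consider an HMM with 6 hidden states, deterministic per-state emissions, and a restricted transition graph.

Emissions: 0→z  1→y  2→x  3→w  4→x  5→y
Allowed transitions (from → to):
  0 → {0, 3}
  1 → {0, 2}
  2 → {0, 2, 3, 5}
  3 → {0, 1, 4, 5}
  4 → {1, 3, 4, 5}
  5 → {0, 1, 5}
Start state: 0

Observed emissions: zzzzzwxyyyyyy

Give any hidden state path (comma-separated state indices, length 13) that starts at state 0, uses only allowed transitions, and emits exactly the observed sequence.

  pos 0: z in {0}, choose 0; start
  pos 1: z in {0}, choose 0; 0->0 ok
  pos 2: z in {0}, choose 0; 0->0 ok
  pos 3: z in {0}, choose 0; 0->0 ok
  pos 4: z in {0}, choose 0; 0->0 ok
  pos 5: w in {3}, choose 3; 0->3 ok
  pos 6: x in {2,4}, choose 4; 3->4 ok
  pos 7: y in {1,5}, choose 5; 4->5 ok
  pos 8: y in {1,5}, choose 5; 5->5 ok
  pos 9: y in {1,5}, choose 5; 5->5 ok
  pos 10: y in {1,5}, choose 5; 5->5 ok
  pos 11: y in {1,5}, choose 5; 5->5 ok
  pos 12: y in {1,5}, choose 1; 5->1 ok

0,0,0,0,0,3,4,5,5,5,5,5,1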